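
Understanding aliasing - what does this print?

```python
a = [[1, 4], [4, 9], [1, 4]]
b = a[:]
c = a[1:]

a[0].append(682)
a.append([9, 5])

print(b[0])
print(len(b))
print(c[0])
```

Key concept: slice with nested mutation.
Step by step:
`a = [[1, 4], [4, 9], [1, 4]]` → a = [[1, 4], [4, 9], [1, 4]]
`b = a[:]` → b = [[1, 4], [4, 9], [1, 4]]
`c = a[1:]` → c = [[4, 9], [1, 4]]
`a[0].append(682)` → a = [[1, 4, 682], [4, 9], [1, 4]]; b = [[1, 4, 682], [4, 9], [1, 4]]
`a.append([9, 5])` → a = [[1, 4, 682], [4, 9], [1, 4], [9, 5]]
`print(b[0])` → prints [1, 4, 682]
`print(len(b))` → prints 3
`print(c[0])` → prints [4, 9]

Answer:
[1, 4, 682]
3
[4, 9]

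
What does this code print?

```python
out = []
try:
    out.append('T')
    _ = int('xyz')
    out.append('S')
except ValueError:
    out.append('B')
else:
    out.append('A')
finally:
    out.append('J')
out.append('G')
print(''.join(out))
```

Execution trace: 'T' (try body) → 'B' (except ValueError) → 'J' (finally) → 'G' (after the try/except). Output: TBJG

Answer: TBJG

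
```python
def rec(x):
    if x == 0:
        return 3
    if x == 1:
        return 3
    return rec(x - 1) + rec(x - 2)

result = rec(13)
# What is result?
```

Build up from base cases: rec(0)=3, rec(1)=3, rec(2)=6, rec(3)=9, rec(4)=15, rec(5)=24, rec(6)=39, ..., rec(13)=1131

Answer: 1131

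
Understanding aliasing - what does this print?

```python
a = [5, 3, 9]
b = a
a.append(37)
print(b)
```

Key concept: basic list aliasing.
Step by step:
`a = [5, 3, 9]` → a = [5, 3, 9]
`b = a` → b = [5, 3, 9] (same object as a)
`a.append(37)` → a = [5, 3, 9, 37] (same object as b); b = [5, 3, 9, 37] (same object as a)
`print(b)` → prints [5, 3, 9, 37]

Answer: [5, 3, 9, 37]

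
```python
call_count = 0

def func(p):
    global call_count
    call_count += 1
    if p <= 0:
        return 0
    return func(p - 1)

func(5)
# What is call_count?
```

Linear recursion stepping by 1: 6 calls from p=5 down to ≤0.

Answer: 6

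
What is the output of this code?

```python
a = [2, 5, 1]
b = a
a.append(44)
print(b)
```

Key concept: basic list aliasing.
Step by step:
`a = [2, 5, 1]` → a = [2, 5, 1]
`b = a` → b = [2, 5, 1] (same object as a)
`a.append(44)` → a = [2, 5, 1, 44] (same object as b); b = [2, 5, 1, 44] (same object as a)
`print(b)` → prints [2, 5, 1, 44]

Answer: [2, 5, 1, 44]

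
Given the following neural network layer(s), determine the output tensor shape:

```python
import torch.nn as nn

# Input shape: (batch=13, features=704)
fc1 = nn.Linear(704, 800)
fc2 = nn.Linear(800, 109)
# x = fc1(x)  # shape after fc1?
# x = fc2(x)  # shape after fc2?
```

Input: (13, 704) -> after fc1: (13, 800) -> Output: (13, 109)

Answer: (13, 109)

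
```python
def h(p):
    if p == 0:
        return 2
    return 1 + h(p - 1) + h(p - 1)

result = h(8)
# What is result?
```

h(p) = 1 + 2·h(p-1), h(0)=2. Closed form: (2+1)·2^8 - 1 = 767.

Answer: 767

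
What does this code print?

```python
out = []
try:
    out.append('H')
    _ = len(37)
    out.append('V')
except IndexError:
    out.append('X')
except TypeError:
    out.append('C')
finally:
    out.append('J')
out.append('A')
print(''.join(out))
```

Execution trace: 'H' (try body) → 'C' (except TypeError) → 'J' (finally) → 'A' (after the try/except). Output: HCJA

Answer: HCJA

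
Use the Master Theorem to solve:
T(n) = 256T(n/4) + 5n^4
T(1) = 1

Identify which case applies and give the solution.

a=256, b=4, f(n)=5n^4. log_4(256) = 4. Since c=4 = 4, Case 2 applies: T(n) = Θ(n^log_b(a) · log n) = O(n^4 log n).

Answer: O(n^4 log n) - Case 2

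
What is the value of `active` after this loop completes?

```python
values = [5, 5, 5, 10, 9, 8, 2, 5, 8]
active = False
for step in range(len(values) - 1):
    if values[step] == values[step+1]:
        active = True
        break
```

Check consecutive duplicates in [5, 5, 5, 10, 9, 8, 2, 5, 8]
`active` takes the values: False → True

Answer: True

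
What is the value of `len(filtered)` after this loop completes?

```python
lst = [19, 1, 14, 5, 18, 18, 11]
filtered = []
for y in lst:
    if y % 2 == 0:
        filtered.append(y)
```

Count even numbers in [19, 1, 14, 5, 18, 18, 11]
`filtered` takes the values: [] → [14] → [14, 18] → [14, 18, 18]
So `len(filtered)` = 3

Answer: 3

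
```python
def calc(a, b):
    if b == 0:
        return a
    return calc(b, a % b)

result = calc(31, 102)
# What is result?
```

calc(31, 102) -> calc(102, 31) -> calc(31, 9) -> calc(9, 4) -> calc(4, 1) -> calc(1, 0) -> 1

Answer: 1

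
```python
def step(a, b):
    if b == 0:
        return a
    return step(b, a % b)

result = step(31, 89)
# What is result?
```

step(31, 89) -> step(89, 31) -> step(31, 27) -> step(27, 4) -> step(4, 3) -> step(3, 1) -> step(1, 0) -> 1

Answer: 1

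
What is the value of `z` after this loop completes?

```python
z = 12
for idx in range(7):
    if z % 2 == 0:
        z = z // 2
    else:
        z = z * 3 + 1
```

Collatz-style transformation from 12
`z` takes the values: 12 → 6 → 3 → 10 → 5 → 16 → 8 → 4

Answer: 4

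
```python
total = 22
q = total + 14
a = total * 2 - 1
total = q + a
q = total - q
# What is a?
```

Trace:
`total = 22` → total = 22
`q = total + 14` → q = 36
`a = total * 2 - 1` → a = 43
`total = q + a` → total = 79
`q = total - q` → q = 43
So a = 43

Answer: 43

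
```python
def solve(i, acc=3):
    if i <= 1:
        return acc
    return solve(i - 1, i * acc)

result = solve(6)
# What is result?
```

Accumulator trace (n, acc): (6, 3) -> (5, 18) -> (4, 90) -> (3, 360) -> (2, 1080) -> (1, 2160) -> return 2160

Answer: 2160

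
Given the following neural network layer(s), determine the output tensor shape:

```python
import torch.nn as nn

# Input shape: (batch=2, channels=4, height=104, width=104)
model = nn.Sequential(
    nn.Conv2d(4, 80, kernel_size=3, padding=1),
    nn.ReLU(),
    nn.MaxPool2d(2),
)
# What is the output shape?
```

Input: (2, 4, 104, 104) -> after Conv2d: (2, 80, 104, 104) -> after ReLU: (2, 80, 104, 104) -> Output: (2, 80, 52, 52)

Answer: (2, 80, 52, 52)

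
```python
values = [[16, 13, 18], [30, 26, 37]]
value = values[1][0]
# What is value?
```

Trace:
`values = [[16, 13, 18], [30, 26, 37]]` → values = [[16, 13, 18], [30, 26, 37]]
`value = values[1][0]` → value = 30
So value = 30

Answer: 30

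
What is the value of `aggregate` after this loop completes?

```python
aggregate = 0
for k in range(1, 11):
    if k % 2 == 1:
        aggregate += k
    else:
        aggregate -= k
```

Add odd, subtract even
`aggregate` takes the values: 0 → 1 → -1 → 2 → -2 → 3 → -3 → 4 → -4 → 5 → -5

Answer: -5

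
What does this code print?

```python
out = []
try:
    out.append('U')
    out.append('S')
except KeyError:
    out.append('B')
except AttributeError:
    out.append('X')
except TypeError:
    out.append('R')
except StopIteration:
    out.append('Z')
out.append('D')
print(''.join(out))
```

Execution trace: 'U' (try body) → 'S' (try body, no exception) → 'D' (after the try/except). Output: USD

Answer: USD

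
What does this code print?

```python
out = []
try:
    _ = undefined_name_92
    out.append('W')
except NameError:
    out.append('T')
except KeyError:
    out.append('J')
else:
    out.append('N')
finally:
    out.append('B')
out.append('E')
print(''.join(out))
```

Execution trace: 'T' (except NameError) → 'B' (finally) → 'E' (after the try/except). Output: TBE

Answer: TBE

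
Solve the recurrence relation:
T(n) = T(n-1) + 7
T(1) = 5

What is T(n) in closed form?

Unrolling: T(n) = T(1) + 7·(n-1) = 5 + 7(n-1) = 7n - 2.

Answer: T(n) = 7n - 2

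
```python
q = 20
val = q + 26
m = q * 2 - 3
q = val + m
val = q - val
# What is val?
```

Trace:
`q = 20` → q = 20
`val = q + 26` → val = 46
`m = q * 2 - 3` → m = 37
`q = val + m` → q = 83
`val = q - val` → val = 37
So val = 37

Answer: 37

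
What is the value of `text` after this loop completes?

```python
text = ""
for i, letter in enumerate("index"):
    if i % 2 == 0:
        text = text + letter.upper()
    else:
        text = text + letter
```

Uppercase even positions in 'index'
`text` takes the values: "" → "I" → "In" → "InD" → "InDe" → "InDeX"

Answer: "InDeX"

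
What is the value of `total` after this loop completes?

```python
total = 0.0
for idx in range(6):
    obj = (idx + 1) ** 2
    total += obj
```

Sum of squared losses 1² + 2² + ... + 6²
`total` takes the values: 0.0 → 1.0 → 5.0 → 14.0 → 30.0 → 55.0 → 91.0

Answer: 91.0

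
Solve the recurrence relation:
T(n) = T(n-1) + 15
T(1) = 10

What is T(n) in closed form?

Unrolling: T(n) = T(1) + 15·(n-1) = 10 + 15(n-1) = 15n - 5.

Answer: T(n) = 15n - 5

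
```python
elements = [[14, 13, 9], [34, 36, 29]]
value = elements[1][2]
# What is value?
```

Trace:
`elements = [[14, 13, 9], [34, 36, 29]]` → elements = [[14, 13, 9], [34, 36, 29]]
`value = elements[1][2]` → value = 29
So value = 29

Answer: 29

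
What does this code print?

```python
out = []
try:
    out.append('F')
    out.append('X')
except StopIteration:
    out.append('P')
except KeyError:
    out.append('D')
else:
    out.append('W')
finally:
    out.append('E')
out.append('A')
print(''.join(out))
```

Execution trace: 'F' (try body) → 'X' (try body, no exception) → 'W' (else) → 'E' (finally) → 'A' (after the try/except). Output: FXWEA

Answer: FXWEA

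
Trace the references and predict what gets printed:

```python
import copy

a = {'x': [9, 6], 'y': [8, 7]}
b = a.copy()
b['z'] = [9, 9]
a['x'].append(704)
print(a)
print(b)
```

Key concept: shallow copy of dict with mutable values.
Step by step:
`a = {'x': [9, 6], 'y': [8, 7]}` → a = {'x': [9, 6], 'y': [8, 7]}
`b = a.copy()` → b = {'x': [9, 6], 'y': [8, 7]}
`b['z'] = [9, 9]` → b = {'x': [9, 6], 'y': [8, 7], 'z': [9, 9]}
`a['x'].append(704)` → a = {'x': [9, 6, 704], 'y': [8, 7]}; b = {'x': [9, 6, 704], 'y': [8, 7], 'z': [9, 9]}
`print(a)` → prints {'x': [9, 6, 704], 'y': [8, 7]}
`print(b)` → prints {'x': [9, 6, 704], 'y': [8, 7], 'z': [9, 9]}

Answer:
{'x': [9, 6, 704], 'y': [8, 7]}
{'x': [9, 6, 704], 'y': [8, 7], 'z': [9, 9]}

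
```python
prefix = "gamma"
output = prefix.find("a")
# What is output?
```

Trace:
`prefix = "gamma"` → prefix = 'gamma'
`output = prefix.find("a")` → output = 1
So output = 1

Answer: 1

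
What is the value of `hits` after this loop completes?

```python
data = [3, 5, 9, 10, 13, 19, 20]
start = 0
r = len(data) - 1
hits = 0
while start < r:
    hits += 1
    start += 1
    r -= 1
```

Iterations until pointers meet (list length 7)
`hits` takes the values: 0 → 1 → 2 → 3

Answer: 3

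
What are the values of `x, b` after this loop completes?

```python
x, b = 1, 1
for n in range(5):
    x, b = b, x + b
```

Fibonacci: after 5 iterations
`x, b` takes the values: (1, 1) → (1, 2) → (2, 3) → (3, 5) → (5, 8) → (8, 13)

Answer: 8, 13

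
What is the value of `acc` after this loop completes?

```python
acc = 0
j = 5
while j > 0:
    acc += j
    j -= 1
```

Sum 5 down to 1
`acc` takes the values: 0 → 5 → 9 → 12 → 14 → 15

Answer: 15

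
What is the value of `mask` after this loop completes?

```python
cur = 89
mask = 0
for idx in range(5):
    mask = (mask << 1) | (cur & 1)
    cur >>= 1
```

Reverse lowest 5 bits of 89
`mask` takes the values: 0 → 1 → 2 → 4 → 9 → 19

Answer: 19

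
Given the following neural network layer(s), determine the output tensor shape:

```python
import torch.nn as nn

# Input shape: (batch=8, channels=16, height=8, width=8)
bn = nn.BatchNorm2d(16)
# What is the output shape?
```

Input: (8, 16, 8, 8) -> Output: (8, 16, 8, 8)

Answer: (8, 16, 8, 8)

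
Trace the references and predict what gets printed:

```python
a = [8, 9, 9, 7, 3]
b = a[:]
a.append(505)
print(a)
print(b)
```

Key concept: slice [:] creates copy.
Step by step:
`a = [8, 9, 9, 7, 3]` → a = [8, 9, 9, 7, 3]
`b = a[:]` → b = [8, 9, 9, 7, 3]
`a.append(505)` → a = [8, 9, 9, 7, 3, 505]
`print(a)` → prints [8, 9, 9, 7, 3, 505]
`print(b)` → prints [8, 9, 9, 7, 3]

Answer:
[8, 9, 9, 7, 3, 505]
[8, 9, 9, 7, 3]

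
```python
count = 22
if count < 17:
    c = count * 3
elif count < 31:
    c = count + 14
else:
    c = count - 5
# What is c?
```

Trace:
`count = 22` → count = 22
`if count < 17: ...` → count < 17 is False, count < 31 is True → c = 36
So c = 36

Answer: 36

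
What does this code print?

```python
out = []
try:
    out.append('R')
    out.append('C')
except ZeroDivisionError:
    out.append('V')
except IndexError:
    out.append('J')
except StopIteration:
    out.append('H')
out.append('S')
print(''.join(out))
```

Execution trace: 'R' (try body) → 'C' (try body, no exception) → 'S' (after the try/except). Output: RCS

Answer: RCS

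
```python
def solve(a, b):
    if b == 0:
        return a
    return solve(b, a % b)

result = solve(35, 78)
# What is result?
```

solve(35, 78) -> solve(78, 35) -> solve(35, 8) -> solve(8, 3) -> solve(3, 2) -> solve(2, 1) -> solve(1, 0) -> 1

Answer: 1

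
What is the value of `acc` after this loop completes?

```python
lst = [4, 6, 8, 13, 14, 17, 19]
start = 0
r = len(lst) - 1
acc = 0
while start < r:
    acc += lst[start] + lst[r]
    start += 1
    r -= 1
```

Sum of pairs from ends
`acc` takes the values: 0 → 23 → 46 → 68

Answer: 68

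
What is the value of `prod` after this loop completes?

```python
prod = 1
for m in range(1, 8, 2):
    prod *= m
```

Product of 1, 3, 5, ... up to 7
`prod` takes the values: 1 → 3 → 15 → 105

Answer: 105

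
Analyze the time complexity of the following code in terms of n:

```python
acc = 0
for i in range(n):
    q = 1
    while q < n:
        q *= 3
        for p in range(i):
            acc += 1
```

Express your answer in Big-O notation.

Each loop level contributes: n × log n × n. Multiplying the contributions gives O(n^2 log n).

Answer: O(n^2 log n)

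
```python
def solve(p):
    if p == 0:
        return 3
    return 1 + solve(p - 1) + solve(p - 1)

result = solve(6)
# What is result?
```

solve(p) = 1 + 2·solve(p-1), solve(0)=3. Closed form: (3+1)·2^6 - 1 = 255.

Answer: 255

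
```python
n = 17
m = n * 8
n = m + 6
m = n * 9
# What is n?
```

Trace:
`n = 17` → n = 17
`m = n * 8` → m = 136
`n = m + 6` → n = 142
`m = n * 9` → m = 1278
So n = 142

Answer: 142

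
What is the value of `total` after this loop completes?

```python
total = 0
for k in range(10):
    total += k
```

Sum of 0 to 9 = 45
`total` takes the values: 0 → 1 → 3 → 6 → 10 → 15 → 21 → 28 → 36 → 45

Answer: 45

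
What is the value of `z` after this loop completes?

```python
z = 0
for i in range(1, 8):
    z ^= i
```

XOR of 1 to 7
`z` takes the values: 0 → 1 → 3 → 0 → 4 → 1 → 7 → 0

Answer: 0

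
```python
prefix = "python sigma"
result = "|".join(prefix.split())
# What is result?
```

Trace:
`prefix = "python sigma"` → prefix = 'python sigma'
`result = "|".join(prefix.split())` → result = 'python|sigma'
So result = 'python|sigma'

Answer: 'python|sigma'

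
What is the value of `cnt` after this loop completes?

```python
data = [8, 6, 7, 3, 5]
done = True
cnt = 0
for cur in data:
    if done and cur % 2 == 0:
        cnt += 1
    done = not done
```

Count even values at even positions
`cnt` takes the values: 0 → 1

Answer: 1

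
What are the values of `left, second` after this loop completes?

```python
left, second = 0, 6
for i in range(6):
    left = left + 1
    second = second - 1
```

left goes 0→6, second goes 6→0
`left, second` takes the values: (0, 6) → (1, 6) → (1, 5) → (2, 5) → (2, 4) → (3, 4) → (3, 3) → (4, 3) → (4, 2) → (5, 2) → (5, 1) → (6, 1) → (6, 0)

Answer: 6, 0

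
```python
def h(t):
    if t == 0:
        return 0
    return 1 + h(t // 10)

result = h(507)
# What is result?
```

Count of digits of 507: 3

Answer: 3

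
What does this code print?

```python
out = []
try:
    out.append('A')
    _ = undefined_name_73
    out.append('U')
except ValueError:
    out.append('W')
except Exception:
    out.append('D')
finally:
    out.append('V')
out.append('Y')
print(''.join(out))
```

Execution trace: 'A' (try body) → 'D' (except Exception) → 'V' (finally) → 'Y' (after the try/except). Output: ADVY

Answer: ADVY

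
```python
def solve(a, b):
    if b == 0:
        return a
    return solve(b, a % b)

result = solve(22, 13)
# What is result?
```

solve(22, 13) -> solve(13, 9) -> solve(9, 4) -> solve(4, 1) -> solve(1, 0) -> 1

Answer: 1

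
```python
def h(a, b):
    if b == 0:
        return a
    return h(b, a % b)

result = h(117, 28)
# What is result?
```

h(117, 28) -> h(28, 5) -> h(5, 3) -> h(3, 2) -> h(2, 1) -> h(1, 0) -> 1

Answer: 1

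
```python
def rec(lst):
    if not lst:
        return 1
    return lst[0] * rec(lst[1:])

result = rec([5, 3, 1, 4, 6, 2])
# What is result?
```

Product over [5, 3, 1, 4, 6, 2] = 5 * 3 * 1 * 4 * 6 * 2 = 720

Answer: 720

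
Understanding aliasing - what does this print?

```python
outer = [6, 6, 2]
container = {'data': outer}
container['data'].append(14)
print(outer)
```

Key concept: dict holds reference to list.
Step by step:
`outer = [6, 6, 2]` → outer = [6, 6, 2]
`container = {'data': outer}` → container = {'data': [6, 6, 2]}
`container['data'].append(14)` → outer = [6, 6, 2, 14]; container = {'data': [6, 6, 2, 14]}
`print(outer)` → prints [6, 6, 2, 14]

Answer: [6, 6, 2, 14]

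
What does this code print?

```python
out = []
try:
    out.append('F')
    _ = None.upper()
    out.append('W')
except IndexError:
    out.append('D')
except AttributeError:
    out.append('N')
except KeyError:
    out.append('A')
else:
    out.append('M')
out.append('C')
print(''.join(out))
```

Execution trace: 'F' (try body) → 'N' (except AttributeError) → 'C' (after the try/except). Output: FNC

Answer: FNC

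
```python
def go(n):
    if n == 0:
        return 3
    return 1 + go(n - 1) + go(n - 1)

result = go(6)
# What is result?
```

go(n) = 1 + 2·go(n-1), go(0)=3. Closed form: (3+1)·2^6 - 1 = 255.

Answer: 255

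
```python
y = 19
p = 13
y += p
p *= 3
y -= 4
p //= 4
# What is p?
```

Trace:
`y = 19` → y = 19
`p = 13` → p = 13
`y += p` → y = 32
`p *= 3` → p = 39
`y -= 4` → y = 28
`p //= 4` → p = 9
So p = 9

Answer: 9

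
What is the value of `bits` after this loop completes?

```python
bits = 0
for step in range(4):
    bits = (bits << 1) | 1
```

Build 4 consecutive 1-bits: 0b1111
`bits` takes the values: 0 → 1 → 3 → 7 → 15

Answer: 15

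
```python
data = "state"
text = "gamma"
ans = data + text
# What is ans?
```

Trace:
`data = "state"` → data = 'state'
`text = "gamma"` → text = 'gamma'
`ans = data + text` → ans = 'stategamma'
So ans = 'stategamma'

Answer: 'stategamma'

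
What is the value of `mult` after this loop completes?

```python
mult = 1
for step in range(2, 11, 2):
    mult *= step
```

Product of even numbers 2 to 10
`mult` takes the values: 1 → 2 → 8 → 48 → 384 → 3840

Answer: 3840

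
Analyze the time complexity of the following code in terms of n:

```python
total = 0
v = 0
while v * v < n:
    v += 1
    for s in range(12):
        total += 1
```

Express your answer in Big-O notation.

Each loop level contributes: √n × 1. Multiplying the contributions gives O(√n).

Answer: O(√n)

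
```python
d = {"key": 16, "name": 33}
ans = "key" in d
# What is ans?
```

Trace:
`d = {"key": 16, "name": 33}` → d = {'key': 16, 'name': 33}
`ans = "key" in d` → ans = True
So ans = True

Answer: True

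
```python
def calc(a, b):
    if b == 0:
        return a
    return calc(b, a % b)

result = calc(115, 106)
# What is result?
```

calc(115, 106) -> calc(106, 9) -> calc(9, 7) -> calc(7, 2) -> calc(2, 1) -> calc(1, 0) -> 1

Answer: 1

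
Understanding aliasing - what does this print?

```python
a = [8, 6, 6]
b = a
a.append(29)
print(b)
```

Key concept: basic list aliasing.
Step by step:
`a = [8, 6, 6]` → a = [8, 6, 6]
`b = a` → b = [8, 6, 6] (same object as a)
`a.append(29)` → a = [8, 6, 6, 29] (same object as b); b = [8, 6, 6, 29] (same object as a)
`print(b)` → prints [8, 6, 6, 29]

Answer: [8, 6, 6, 29]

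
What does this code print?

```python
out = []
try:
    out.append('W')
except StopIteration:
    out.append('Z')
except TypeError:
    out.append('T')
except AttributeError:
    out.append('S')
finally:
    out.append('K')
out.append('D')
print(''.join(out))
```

Execution trace: 'W' (try body, no exception) → 'K' (finally) → 'D' (after the try/except). Output: WKD

Answer: WKD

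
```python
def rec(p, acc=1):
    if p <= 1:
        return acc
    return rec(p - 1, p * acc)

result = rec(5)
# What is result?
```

Accumulator trace (n, acc): (5, 1) -> (4, 5) -> (3, 20) -> (2, 60) -> (1, 120) -> return 120

Answer: 120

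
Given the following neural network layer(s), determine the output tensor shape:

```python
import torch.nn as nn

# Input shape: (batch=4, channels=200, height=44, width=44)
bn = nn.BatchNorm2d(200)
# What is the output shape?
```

Input: (4, 200, 44, 44) -> Output: (4, 200, 44, 44)

Answer: (4, 200, 44, 44)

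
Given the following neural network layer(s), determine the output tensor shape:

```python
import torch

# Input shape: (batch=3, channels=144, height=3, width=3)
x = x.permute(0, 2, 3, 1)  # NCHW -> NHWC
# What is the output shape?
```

Input: (3, 144, 3, 3) -> Output: (3, 3, 3, 144)

Answer: (3, 3, 3, 144)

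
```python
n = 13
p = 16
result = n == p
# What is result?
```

Trace:
`n = 13` → n = 13
`p = 16` → p = 16
`result = n == p` → result = False
So result = False

Answer: False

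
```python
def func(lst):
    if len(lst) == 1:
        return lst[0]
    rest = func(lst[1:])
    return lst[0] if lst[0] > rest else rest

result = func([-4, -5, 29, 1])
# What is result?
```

Recursive max over [-4, -5, 29, 1] = 29

Answer: 29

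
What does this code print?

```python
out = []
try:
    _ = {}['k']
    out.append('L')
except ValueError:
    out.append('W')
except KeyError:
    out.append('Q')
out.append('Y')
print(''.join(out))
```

Execution trace: 'Q' (except KeyError) → 'Y' (after the try/except). Output: QY

Answer: QY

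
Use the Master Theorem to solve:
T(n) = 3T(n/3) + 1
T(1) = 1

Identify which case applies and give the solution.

a=3, b=3, f(n)=1. log_3(3) = 1. Since c=0 < 1, Case 1 applies: T(n) = Θ(n^log_b(a)) = O(n).

Answer: O(n) - Case 1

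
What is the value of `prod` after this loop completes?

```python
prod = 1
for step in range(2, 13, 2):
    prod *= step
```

Product of even numbers 2 to 12
`prod` takes the values: 1 → 2 → 8 → 48 → 384 → 3840 → 46080

Answer: 46080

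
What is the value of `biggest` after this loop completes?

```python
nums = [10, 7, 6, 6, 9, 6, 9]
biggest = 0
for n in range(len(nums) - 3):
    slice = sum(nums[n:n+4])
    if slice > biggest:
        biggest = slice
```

Max sum of 4-element window in [10, 7, 6, 6, 9, 6, 9]
`biggest` takes the values: 0 → 29 → 30

Answer: 30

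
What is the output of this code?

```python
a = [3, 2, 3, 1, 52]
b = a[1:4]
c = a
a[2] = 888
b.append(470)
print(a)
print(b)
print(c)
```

Key concept: slice vs alias.
Step by step:
`a = [3, 2, 3, 1, 52]` → a = [3, 2, 3, 1, 52]
`b = a[1:4]` → b = [2, 3, 1]
`c = a` → c = [3, 2, 3, 1, 52] (same object as a)
`a[2] = 888` → a = [3, 2, 888, 1, 52] (same object as c); c = [3, 2, 888, 1, 52] (same object as a)
`b.append(470)` → b = [2, 3, 1, 470]
`print(a)` → prints [3, 2, 888, 1, 52]
`print(b)` → prints [2, 3, 1, 470]
`print(c)` → prints [3, 2, 888, 1, 52]

Answer:
[3, 2, 888, 1, 52]
[2, 3, 1, 470]
[3, 2, 888, 1, 52]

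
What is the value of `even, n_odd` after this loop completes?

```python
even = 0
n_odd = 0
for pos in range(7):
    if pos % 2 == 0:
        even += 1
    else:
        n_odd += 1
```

Count evens and odds in range(7)
`even, n_odd` takes the values: (0, 0) → (1, 0) → (1, 1) → (2, 1) → (2, 2) → (3, 2) → (3, 3) → (4, 3)

Answer: 4, 3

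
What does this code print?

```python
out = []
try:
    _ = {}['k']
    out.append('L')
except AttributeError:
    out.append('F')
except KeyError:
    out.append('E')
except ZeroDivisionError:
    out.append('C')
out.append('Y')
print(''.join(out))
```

Execution trace: 'E' (except KeyError) → 'Y' (after the try/except). Output: EY

Answer: EY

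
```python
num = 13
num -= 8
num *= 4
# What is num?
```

Trace:
`num = 13` → num = 13
`num -= 8` → num = 5
`num *= 4` → num = 20
So num = 20

Answer: 20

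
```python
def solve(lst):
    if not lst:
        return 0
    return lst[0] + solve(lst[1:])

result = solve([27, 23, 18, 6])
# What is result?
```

27 + 23 + 18 + 6 + 0 = 74

Answer: 74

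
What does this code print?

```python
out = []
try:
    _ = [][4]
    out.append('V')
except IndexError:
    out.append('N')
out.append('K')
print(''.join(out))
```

Execution trace: 'N' (except IndexError) → 'K' (after the try/except). Output: NK

Answer: NK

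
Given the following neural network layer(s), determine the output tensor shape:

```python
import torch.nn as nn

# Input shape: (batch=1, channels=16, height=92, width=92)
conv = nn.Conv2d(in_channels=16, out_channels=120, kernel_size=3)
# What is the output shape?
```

Input: (1, 16, 92, 92) -> Output: (1, 120, 90, 90)

Answer: (1, 120, 90, 90)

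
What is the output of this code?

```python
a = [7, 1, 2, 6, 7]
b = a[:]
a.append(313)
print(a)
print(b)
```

Key concept: slice [:] creates copy.
Step by step:
`a = [7, 1, 2, 6, 7]` → a = [7, 1, 2, 6, 7]
`b = a[:]` → b = [7, 1, 2, 6, 7]
`a.append(313)` → a = [7, 1, 2, 6, 7, 313]
`print(a)` → prints [7, 1, 2, 6, 7, 313]
`print(b)` → prints [7, 1, 2, 6, 7]

Answer:
[7, 1, 2, 6, 7, 313]
[7, 1, 2, 6, 7]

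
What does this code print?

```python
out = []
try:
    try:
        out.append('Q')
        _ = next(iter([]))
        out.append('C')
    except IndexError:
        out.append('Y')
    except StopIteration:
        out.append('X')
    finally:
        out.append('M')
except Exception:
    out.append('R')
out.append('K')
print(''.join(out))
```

Execution trace: 'Q' (inner try body) → 'X' (inner except StopIteration) → 'M' (inner finally) → 'K' (after the try/except). Output: QXMK

Answer: QXMK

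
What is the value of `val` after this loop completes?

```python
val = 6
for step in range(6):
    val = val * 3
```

Multiply by 3, 6 times: 6 * 3^6 = 4374
`val` takes the values: 6 → 18 → 54 → 162 → 486 → 1458 → 4374

Answer: 4374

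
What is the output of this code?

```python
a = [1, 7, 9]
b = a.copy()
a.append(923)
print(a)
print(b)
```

Key concept: list.copy() creates independent copy.
Step by step:
`a = [1, 7, 9]` → a = [1, 7, 9]
`b = a.copy()` → b = [1, 7, 9]
`a.append(923)` → a = [1, 7, 9, 923]
`print(a)` → prints [1, 7, 9, 923]
`print(b)` → prints [1, 7, 9]

Answer:
[1, 7, 9, 923]
[1, 7, 9]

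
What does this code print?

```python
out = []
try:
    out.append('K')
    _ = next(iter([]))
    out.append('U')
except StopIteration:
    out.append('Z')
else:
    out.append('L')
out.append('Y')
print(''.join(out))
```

Execution trace: 'K' (try body) → 'Z' (except StopIteration) → 'Y' (after the try/except). Output: KZY

Answer: KZY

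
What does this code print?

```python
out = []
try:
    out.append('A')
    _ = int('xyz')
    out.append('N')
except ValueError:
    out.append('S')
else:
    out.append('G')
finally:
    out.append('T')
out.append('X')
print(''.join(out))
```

Execution trace: 'A' (try body) → 'S' (except ValueError) → 'T' (finally) → 'X' (after the try/except). Output: ASTX

Answer: ASTX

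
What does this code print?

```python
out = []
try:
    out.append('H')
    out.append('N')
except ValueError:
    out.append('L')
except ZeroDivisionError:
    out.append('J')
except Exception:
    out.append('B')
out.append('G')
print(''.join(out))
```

Execution trace: 'H' (try body) → 'N' (try body, no exception) → 'G' (after the try/except). Output: HNG

Answer: HNG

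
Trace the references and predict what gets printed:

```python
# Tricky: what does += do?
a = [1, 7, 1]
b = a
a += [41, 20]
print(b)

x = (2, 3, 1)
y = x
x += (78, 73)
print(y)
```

Key concept: += behavior differs for mutable vs immutable.
Step by step:
`a = [1, 7, 1]` → a = [1, 7, 1]
`b = a` → b = [1, 7, 1] (same object as a)
`a += [41, 20]` → a = [1, 7, 1, 41, 20] (same object as b); b = [1, 7, 1, 41, 20] (same object as a)
`print(b)` → prints [1, 7, 1, 41, 20]
`x = (2, 3, 1)` → x = (2, 3, 1)
`y = x` → y = (2, 3, 1)
`x += (78, 73)` → x = (2, 3, 1, 78, 73)
`print(y)` → prints (2, 3, 1)

Answer:
[1, 7, 1, 41, 20]
(2, 3, 1)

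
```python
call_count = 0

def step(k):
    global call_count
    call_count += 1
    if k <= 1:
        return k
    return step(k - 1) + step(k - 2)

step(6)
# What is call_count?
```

Calls(k) = 1 + Calls(k-1) + Calls(k-2); Calls(0)=Calls(1)=1. For k=6 this gives 25.

Answer: 25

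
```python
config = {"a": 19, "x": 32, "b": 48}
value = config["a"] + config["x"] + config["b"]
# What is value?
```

Trace:
`config = {"a": 19, "x": 32, "b": 48}` → config = {'a': 19, 'x': 32, 'b': 48}
`value = config["a"] + config["x"] + config["b"]` → value = 99
So value = 99

Answer: 99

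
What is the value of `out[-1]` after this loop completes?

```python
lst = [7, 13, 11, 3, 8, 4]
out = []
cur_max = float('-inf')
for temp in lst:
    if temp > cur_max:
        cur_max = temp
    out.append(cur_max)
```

Running max ends at 13
`out` takes the values: [] → [7] → [7, 13] → [7, 13, 13] → [7, 13, 13, 13] → [7, 13, 13, 13, 13] → [7, 13, 13, 13, 13, 13]
So `out[-1]` = 13

Answer: 13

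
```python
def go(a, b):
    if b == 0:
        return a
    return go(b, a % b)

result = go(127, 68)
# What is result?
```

go(127, 68) -> go(68, 59) -> go(59, 9) -> go(9, 5) -> go(5, 4) -> go(4, 1) -> go(1, 0) -> 1

Answer: 1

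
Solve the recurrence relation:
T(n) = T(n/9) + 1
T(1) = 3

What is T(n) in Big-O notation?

Each step divides n by 9 and adds 1. After log_9(n) steps we reach T(1)=3. So T(n) = 1·log_9(n) + 3 = O(log n).

Answer: O(log n)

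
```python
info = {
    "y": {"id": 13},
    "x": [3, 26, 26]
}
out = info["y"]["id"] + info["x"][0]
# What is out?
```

Trace:
`info = { ...` → info = {'y': {'id': 13}, 'x': [3, 26, 26]}
`out = info["y"]["id"] + info["x"][0]` → out = 16
So out = 16

Answer: 16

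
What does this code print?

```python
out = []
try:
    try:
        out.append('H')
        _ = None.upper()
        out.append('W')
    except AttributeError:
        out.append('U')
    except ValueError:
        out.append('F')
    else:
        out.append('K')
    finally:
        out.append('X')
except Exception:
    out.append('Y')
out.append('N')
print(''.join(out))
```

Execution trace: 'H' (inner try body) → 'U' (inner except AttributeError) → 'X' (inner finally) → 'N' (after the try/except). Output: HUXN

Answer: HUXN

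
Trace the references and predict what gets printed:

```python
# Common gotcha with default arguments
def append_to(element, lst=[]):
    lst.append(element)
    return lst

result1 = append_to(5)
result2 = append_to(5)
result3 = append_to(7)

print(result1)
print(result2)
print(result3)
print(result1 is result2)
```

Key concept: mutable default argument gotcha.
Step by step:
`result1 = append_to(5)` → result1 = [5]
`result2 = append_to(5)` → result1 = [5, 5] (same object as result2); result2 = [5, 5] (same object as result1)
`result3 = append_to(7)` → result1 = [5, 5, 7] (same object as result2, result3); result2 = [5, 5, 7] (same object as result1, result3); result3 = [5, 5, 7] (same object as result1, result2)
`print(result1)` → prints [5, 5, 7]
`print(result2)` → prints [5, 5, 7]
`print(result3)` → prints [5, 5, 7]
`print(result1 is result2)` → prints True

Answer:
[5, 5, 7]
[5, 5, 7]
[5, 5, 7]
True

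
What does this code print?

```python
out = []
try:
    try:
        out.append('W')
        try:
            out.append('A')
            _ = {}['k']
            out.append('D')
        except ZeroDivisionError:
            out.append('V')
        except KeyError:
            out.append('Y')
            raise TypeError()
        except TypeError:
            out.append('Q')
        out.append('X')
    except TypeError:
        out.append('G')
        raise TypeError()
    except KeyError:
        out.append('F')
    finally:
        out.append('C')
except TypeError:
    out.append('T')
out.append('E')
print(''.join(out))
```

Execution trace: 'W' (try body) → 'A' (inner try body) → 'Y' (inner except KeyError) → 'G' (except TypeError) → 'C' (finally) → 'T' (outer except TypeError) → 'E' (after the try/except). Output: WAYGCTE

Answer: WAYGCTE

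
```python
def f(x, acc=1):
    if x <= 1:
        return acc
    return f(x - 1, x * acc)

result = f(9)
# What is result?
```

Accumulator trace (n, acc): (9, 1) -> (8, 9) -> (7, 72) -> (6, 504) -> (5, 3024) -> (4, 15120) -> (3, 60480) -> (2, 181440) -> (1, 362880) -> return 362880

Answer: 362880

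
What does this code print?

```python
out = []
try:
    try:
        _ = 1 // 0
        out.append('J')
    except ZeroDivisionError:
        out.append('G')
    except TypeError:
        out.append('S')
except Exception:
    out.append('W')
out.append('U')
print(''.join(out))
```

Execution trace: 'G' (inner except ZeroDivisionError) → 'U' (after the try/except). Output: GU

Answer: GU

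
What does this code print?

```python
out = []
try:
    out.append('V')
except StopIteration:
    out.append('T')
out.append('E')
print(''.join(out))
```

Execution trace: 'V' (try body, no exception) → 'E' (after the try/except). Output: VE

Answer: VE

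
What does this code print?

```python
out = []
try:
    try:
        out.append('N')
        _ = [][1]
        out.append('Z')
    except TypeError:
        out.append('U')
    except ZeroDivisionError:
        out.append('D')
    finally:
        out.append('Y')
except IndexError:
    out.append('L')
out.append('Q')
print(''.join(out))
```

Execution trace: 'N' (try body) → 'Y' (finally) → 'L' (outer except IndexError) → 'Q' (after the try/except). Output: NYLQ

Answer: NYLQ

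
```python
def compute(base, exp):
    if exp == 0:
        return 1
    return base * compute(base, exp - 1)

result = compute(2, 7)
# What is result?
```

compute(2, 7) = 2 * 2 * 2 * 2 * 2 * 2 * 2 = 128

Answer: 128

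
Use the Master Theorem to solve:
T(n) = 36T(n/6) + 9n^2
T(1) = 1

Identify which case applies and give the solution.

a=36, b=6, f(n)=9n^2. log_6(36) = 2. Since c=2 = 2, Case 2 applies: T(n) = Θ(n^log_b(a) · log n) = O(n^2 log n).

Answer: O(n^2 log n) - Case 2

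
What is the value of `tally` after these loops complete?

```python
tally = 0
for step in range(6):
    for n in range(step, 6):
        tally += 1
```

Upper triangle: 6 + 5 + ... + 1
`tally` takes the values: 0 → 1 → 2 → 3 → 4 → 5 → 6 → 7 → 8 → 9 → 10 → 11 → 12 → 13 → 14 → 15 → 16 → 17 → 18 → 19 → 20 → 21

Answer: 21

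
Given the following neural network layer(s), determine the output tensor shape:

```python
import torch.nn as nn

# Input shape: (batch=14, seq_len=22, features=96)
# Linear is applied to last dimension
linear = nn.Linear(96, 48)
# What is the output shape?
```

Input: (14, 22, 96) -> Output: (14, 22, 48)

Answer: (14, 22, 48)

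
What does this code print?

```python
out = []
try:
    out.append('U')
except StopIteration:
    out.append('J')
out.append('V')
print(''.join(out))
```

Execution trace: 'U' (try body, no exception) → 'V' (after the try/except). Output: UV

Answer: UV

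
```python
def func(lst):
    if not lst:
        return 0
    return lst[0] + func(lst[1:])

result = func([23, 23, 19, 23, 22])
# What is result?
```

23 + 23 + 19 + 23 + 22 + 0 = 110

Answer: 110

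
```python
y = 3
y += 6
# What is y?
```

Trace:
`y = 3` → y = 3
`y += 6` → y = 9
So y = 9

Answer: 9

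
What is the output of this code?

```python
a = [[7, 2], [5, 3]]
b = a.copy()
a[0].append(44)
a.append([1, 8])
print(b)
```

Key concept: shallow copy with nested lists.
Step by step:
`a = [[7, 2], [5, 3]]` → a = [[7, 2], [5, 3]]
`b = a.copy()` → b = [[7, 2], [5, 3]]
`a[0].append(44)` → a = [[7, 2, 44], [5, 3]]; b = [[7, 2, 44], [5, 3]]
`a.append([1, 8])` → a = [[7, 2, 44], [5, 3], [1, 8]]
`print(b)` → prints [[7, 2, 44], [5, 3]]

Answer: [[7, 2, 44], [5, 3]]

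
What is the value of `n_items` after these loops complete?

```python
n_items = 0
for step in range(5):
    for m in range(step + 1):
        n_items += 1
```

Triangle: 1 + 2 + ... + 5
`n_items` takes the values: 0 → 1 → 2 → 3 → 4 → 5 → 6 → 7 → 8 → 9 → 10 → 11 → 12 → 13 → 14 → 15

Answer: 15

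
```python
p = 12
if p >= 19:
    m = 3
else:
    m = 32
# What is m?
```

Trace:
`p = 12` → p = 12
`if p >= 19: ...` → p >= 19 is False, take else branch → m = 32
So m = 32

Answer: 32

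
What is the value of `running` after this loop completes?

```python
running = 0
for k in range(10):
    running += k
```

Sum of 0 to 9 = 45
`running` takes the values: 0 → 1 → 3 → 6 → 10 → 15 → 21 → 28 → 36 → 45

Answer: 45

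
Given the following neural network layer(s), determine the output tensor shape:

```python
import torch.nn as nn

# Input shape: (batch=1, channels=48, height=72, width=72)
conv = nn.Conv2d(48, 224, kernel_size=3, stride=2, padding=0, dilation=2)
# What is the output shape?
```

Input: (1, 48, 72, 72) -> Output: (1, 224, 34, 34)

Answer: (1, 224, 34, 34)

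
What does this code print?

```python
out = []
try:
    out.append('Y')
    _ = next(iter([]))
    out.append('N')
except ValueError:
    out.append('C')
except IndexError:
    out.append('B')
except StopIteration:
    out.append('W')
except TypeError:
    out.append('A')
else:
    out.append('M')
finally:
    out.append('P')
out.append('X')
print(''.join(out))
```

Execution trace: 'Y' (try body) → 'W' (except StopIteration) → 'P' (finally) → 'X' (after the try/except). Output: YWPX

Answer: YWPX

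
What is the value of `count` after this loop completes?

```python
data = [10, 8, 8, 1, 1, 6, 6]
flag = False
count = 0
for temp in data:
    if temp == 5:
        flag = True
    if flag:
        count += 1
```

Count elements after first 5 in [10, 8, 8, 1, 1, 6, 6]
`count` takes the values: 0

Answer: 0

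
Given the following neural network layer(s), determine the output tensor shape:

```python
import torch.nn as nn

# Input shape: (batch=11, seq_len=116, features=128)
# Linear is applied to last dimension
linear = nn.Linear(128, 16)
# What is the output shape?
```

Input: (11, 116, 128) -> Output: (11, 116, 16)

Answer: (11, 116, 16)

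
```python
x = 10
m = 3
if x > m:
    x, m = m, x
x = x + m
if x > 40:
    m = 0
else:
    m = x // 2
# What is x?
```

Trace:
`x = 10` → x = 10
`m = 3` → m = 3
`if x > m: ...` → x > m is True → x = 3; m = 10
`x = x + m` → x = 13
`if x > 40: ...` → x > 40 is False, take else branch → m = 6
So x = 13

Answer: 13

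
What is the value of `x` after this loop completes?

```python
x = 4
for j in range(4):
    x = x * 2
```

Multiply by 2, 4 times: 4 * 2^4 = 64
`x` takes the values: 4 → 8 → 16 → 32 → 64

Answer: 64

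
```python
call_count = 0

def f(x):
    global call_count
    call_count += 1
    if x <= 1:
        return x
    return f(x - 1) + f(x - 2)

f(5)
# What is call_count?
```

Calls(x) = 1 + Calls(x-1) + Calls(x-2); Calls(0)=Calls(1)=1. For x=5 this gives 15.

Answer: 15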